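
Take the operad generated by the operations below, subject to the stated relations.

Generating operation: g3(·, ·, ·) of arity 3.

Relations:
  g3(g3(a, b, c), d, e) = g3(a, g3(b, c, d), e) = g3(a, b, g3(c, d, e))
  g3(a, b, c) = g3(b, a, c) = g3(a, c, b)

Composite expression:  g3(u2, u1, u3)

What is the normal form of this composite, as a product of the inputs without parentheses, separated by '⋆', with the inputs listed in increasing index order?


Reordering under g3 is free, so list the u-inputs canonically.
g3(u2, u1, u3) collapses to u2 ⋆ u1 ⋆ u3
rearranged into index order: u1 ⋆ u2 ⋆ u3

u1 ⋆ u2 ⋆ u3


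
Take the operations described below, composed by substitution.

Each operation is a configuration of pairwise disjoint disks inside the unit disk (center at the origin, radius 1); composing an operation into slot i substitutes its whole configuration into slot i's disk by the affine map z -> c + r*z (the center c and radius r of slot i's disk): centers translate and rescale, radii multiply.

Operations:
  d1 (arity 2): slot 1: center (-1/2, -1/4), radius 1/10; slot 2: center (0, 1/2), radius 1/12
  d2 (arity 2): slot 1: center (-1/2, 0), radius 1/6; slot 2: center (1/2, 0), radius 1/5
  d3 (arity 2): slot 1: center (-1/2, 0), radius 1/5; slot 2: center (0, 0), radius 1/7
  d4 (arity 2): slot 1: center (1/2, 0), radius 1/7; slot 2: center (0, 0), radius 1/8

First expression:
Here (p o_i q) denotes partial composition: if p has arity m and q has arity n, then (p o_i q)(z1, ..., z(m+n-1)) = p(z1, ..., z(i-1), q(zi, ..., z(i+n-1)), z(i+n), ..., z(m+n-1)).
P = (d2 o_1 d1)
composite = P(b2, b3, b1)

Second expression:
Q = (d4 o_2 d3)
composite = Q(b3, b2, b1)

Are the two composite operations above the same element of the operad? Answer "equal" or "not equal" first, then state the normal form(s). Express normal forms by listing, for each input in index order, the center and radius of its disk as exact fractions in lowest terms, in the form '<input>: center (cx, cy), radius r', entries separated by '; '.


Reducing the first expression gives b1: center (1/2, 0), radius 1/5; b2: center (-7/12, -1/24), radius 1/60; b3: center (-1/2, 1/12), radius 1/72
Reducing the second expression gives b1: center (0, 0), radius 1/56; b2: center (-1/16, 0), radius 1/40; b3: center (1/2, 0), radius 1/7
Different reductions; not equal.

not equal; the first gives b1: center (1/2, 0), radius 1/5; b2: center (-7/12, -1/24), radius 1/60; b3: center (-1/2, 1/12), radius 1/72 and the second b1: center (0, 0), radius 1/56; b2: center (-1/16, 0), radius 1/40; b3: center (1/2, 0), radius 1/7


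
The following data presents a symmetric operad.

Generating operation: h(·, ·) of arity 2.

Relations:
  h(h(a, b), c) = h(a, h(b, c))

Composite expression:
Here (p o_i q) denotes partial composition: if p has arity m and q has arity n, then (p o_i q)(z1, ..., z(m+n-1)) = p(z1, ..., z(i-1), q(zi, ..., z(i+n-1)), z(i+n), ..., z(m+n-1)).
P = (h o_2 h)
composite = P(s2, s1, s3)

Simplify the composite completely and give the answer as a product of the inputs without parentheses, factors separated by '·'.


s2 · s1 · s3


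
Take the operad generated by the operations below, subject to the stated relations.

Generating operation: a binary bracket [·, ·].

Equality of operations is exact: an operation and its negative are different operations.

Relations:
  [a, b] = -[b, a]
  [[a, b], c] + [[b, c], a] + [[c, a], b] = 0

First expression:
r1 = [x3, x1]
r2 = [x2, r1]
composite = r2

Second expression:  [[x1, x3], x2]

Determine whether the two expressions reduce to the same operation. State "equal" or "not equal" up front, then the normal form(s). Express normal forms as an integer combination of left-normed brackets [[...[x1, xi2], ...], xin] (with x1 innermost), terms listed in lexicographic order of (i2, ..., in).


equal; both compose to [[x1, x3], x2]

In normal form, the first expression is [[x1, x3], x2]
In normal form, the second expression is [[x1, x3], x2]
Identical normal forms: equal.


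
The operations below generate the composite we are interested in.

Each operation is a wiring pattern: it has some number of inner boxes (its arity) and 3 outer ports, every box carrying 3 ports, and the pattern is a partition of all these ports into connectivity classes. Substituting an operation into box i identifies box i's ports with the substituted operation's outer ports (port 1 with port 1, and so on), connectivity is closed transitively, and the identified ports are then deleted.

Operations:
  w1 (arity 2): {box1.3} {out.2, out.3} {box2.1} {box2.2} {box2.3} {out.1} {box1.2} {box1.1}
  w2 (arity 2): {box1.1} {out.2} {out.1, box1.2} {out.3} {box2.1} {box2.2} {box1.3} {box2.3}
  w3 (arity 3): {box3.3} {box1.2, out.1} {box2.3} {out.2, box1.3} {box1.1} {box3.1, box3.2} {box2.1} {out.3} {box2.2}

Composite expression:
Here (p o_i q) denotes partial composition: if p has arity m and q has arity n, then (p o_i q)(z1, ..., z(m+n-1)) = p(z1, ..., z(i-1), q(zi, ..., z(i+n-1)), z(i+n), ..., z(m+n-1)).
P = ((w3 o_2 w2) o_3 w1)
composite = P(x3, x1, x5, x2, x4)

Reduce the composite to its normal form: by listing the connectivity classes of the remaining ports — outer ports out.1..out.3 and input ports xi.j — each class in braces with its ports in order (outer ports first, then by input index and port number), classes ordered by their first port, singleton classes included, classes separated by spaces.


{out.1, x3.2} {out.2, x3.3} {out.3} {x1.1} {x1.2} {x1.3} {x2.1} {x2.2} {x2.3} {x3.1} {x4.1, x4.2} {x4.3} {x5.1} {x5.2} {x5.3}


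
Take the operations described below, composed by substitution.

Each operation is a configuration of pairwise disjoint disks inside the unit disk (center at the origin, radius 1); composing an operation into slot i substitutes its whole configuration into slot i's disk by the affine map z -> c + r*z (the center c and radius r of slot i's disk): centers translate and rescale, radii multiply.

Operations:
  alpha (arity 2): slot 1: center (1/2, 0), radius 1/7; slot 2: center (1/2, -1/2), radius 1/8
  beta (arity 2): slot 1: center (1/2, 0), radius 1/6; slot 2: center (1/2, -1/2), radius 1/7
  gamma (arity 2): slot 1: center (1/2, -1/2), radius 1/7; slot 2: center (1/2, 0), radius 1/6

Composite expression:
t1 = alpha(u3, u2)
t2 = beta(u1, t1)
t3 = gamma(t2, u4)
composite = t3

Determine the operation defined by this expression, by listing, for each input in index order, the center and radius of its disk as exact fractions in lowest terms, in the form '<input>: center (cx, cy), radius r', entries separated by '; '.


u1: center (4/7, -1/2), radius 1/42; u2: center (57/98, -57/98), radius 1/392; u3: center (57/98, -4/7), radius 1/343; u4: center (1/2, 0), radius 1/6


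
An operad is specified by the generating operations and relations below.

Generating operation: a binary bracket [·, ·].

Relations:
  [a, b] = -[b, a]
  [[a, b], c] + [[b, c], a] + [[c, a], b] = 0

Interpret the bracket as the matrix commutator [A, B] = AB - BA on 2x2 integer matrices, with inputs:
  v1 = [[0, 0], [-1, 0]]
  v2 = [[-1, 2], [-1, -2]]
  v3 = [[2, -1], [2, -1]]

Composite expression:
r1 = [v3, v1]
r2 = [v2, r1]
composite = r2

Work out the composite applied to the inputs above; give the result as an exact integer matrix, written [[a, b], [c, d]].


[[6, -4], [-5, -6]]


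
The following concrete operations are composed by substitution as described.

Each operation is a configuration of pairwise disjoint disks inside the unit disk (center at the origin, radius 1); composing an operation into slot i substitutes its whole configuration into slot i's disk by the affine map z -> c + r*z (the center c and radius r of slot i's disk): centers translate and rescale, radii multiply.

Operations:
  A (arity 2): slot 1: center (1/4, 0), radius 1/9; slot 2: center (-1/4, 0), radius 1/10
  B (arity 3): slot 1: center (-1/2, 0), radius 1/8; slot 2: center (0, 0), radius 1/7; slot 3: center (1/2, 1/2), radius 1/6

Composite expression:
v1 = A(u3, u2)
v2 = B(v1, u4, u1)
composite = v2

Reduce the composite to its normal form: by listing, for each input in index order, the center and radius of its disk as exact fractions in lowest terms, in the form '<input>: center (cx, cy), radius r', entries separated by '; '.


Below B, radii multiply path by path; the u-disk centers shift.
input u3: applying the 2 nested substitutions gives center (-15/32, 0), radius 1/72
input u2: applying the 2 nested substitutions gives center (-17/32, 0), radius 1/80
input u4: applying the 1 nested substitution gives center (0, 0), radius 1/7
input u1: applying the 1 nested substitution gives center (1/2, 1/2), radius 1/6

u1: center (1/2, 1/2), radius 1/6; u2: center (-17/32, 0), radius 1/80; u3: center (-15/32, 0), radius 1/72; u4: center (0, 0), radius 1/7


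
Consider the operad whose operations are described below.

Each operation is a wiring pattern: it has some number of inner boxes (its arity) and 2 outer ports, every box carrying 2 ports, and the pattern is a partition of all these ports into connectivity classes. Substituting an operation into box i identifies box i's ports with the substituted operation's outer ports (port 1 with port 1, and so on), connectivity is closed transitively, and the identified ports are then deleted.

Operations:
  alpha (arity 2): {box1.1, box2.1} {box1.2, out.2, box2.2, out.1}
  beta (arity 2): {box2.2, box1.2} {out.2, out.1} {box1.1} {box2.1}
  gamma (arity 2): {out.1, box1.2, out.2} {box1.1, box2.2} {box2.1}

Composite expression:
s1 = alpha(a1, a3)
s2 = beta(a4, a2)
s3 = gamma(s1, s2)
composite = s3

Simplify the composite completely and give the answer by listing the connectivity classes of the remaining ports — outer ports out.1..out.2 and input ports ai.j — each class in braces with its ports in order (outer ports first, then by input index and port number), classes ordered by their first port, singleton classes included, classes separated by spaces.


Substituting into gamma glues patterns; closure does the rest.
stage alpha: inputs (a1, a3), connectivity {out.1, out.2, a1.2, a3.2} {a1.1, a3.1}, out.j its boundary
stage beta: inputs (a4, a2), connectivity {out.1, out.2} {a2.1} {a2.2, a4.2} {a4.1}, out.j its boundary
stage gamma: inputs (a1, a3, a4, a2), connectivity {out.1, out.2, a1.2, a3.2} {a1.1, a3.1} {a2.1} {a2.2, a4.2} {a4.1}, out.j its boundary

{out.1, out.2, a1.2, a3.2} {a1.1, a3.1} {a2.1} {a2.2, a4.2} {a4.1}


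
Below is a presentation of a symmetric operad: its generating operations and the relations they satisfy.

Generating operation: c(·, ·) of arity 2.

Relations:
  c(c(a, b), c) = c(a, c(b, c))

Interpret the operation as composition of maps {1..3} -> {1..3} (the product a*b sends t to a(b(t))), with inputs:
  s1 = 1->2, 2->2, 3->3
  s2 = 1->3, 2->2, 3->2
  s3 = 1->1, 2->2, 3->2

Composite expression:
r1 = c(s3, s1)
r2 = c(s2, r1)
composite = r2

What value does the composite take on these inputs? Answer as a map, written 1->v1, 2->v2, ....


c(s3, s1) = 1->2, 2->2, 3->2
c(s2, c(s3, s1)) = 1->2, 2->2, 3->2

1->2, 2->2, 3->2


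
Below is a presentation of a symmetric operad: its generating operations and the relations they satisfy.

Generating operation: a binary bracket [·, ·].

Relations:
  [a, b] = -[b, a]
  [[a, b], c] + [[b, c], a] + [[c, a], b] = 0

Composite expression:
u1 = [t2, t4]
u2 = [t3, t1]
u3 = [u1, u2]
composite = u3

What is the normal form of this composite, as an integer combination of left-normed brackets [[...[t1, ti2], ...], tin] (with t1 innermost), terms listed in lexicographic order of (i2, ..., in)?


[[[t1, t3], t2], t4] - [[[t1, t3], t4], t2]

Left-normed coefficients sit on the t1-initial expansion words.
Composite bracket: [[t2, t4], [t3, t1]]
Under [a, b] = ab - ba we get 8 signed associative words (2^3 = 8).
The t1-initial words carry the normal form:
  word t1t3t2t4 has sign +1, contributing +[[[t1, t3], t2], t4]
  word t1t3t4t2 has sign -1, contributing -[[[t1, t3], t4], t2]


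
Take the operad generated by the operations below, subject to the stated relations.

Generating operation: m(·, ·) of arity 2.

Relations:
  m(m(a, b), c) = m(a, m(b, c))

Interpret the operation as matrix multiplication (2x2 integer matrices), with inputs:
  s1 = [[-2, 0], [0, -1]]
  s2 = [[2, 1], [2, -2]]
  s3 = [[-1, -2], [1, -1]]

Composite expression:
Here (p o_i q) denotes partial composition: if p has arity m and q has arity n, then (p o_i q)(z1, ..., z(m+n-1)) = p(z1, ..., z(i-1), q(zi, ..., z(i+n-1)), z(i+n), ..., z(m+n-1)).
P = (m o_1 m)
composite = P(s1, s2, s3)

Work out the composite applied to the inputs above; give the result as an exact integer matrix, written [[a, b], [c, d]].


[[2, 10], [4, 2]]

m(s1, s2) = [[-4, -2], [-2, 2]]
m(m(s1, s2), s3) = [[2, 10], [4, 2]]


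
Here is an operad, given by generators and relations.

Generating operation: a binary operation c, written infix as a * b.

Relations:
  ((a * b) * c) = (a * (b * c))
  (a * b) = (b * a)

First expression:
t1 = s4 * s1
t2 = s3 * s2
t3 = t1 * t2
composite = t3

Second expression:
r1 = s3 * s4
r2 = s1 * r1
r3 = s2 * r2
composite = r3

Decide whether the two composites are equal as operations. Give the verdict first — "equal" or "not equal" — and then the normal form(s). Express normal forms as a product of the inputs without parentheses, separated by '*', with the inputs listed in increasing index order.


equal; the common form is s1 * s2 * s3 * s4

In normal form, the first expression is s1 * s2 * s3 * s4
In normal form, the second expression is s1 * s2 * s3 * s4
The normal forms match — equal.


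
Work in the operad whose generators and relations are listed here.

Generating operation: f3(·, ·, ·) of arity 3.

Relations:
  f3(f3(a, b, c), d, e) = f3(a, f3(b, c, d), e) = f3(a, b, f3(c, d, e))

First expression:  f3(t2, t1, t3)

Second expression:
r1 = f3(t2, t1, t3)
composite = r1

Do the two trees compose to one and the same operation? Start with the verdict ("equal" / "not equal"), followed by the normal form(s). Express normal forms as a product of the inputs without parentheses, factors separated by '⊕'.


The first expression reduces to t2 ⊕ t1 ⊕ t3
The second expression reduces to t2 ⊕ t1 ⊕ t3
Identical normal forms: equal.

equal; the common form is t2 ⊕ t1 ⊕ t3


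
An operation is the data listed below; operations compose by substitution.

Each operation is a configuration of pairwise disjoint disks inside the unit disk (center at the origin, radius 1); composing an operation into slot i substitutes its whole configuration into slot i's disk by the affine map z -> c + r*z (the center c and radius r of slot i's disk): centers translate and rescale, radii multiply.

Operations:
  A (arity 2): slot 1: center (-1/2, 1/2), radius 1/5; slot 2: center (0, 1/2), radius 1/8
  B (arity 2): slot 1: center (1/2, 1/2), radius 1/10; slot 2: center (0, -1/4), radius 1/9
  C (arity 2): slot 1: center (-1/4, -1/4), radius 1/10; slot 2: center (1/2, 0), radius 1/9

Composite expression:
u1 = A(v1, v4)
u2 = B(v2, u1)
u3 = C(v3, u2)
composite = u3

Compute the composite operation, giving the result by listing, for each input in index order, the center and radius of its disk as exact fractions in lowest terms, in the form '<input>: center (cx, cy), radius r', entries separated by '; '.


v1: center (40/81, -7/324), radius 1/405; v2: center (5/9, 1/18), radius 1/90; v3: center (-1/4, -1/4), radius 1/10; v4: center (1/2, -7/324), radius 1/648

Below C, radii multiply path by path; the v-disk centers shift.
input v3: applying the 1 nested substitution gives center (-1/4, -1/4), radius 1/10
input v2: applying the 2 nested substitutions gives center (5/9, 1/18), radius 1/90
input v1: applying the 3 nested substitutions gives center (40/81, -7/324), radius 1/405
input v4: applying the 3 nested substitutions gives center (1/2, -7/324), radius 1/648


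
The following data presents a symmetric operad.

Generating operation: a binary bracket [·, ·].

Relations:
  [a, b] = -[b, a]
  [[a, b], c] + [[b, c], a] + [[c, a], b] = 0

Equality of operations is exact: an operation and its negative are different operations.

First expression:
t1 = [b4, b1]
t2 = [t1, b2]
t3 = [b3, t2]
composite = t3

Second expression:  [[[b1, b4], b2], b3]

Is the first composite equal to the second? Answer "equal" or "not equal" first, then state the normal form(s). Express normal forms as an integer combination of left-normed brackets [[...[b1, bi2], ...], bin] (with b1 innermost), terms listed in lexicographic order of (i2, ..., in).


equal; both compose to [[[b1, b4], b2], b3]

Normal form of the first expression: [[[b1, b4], b2], b3]
Normal form of the second expression: [[[b1, b4], b2], b3]
One common form — equal.


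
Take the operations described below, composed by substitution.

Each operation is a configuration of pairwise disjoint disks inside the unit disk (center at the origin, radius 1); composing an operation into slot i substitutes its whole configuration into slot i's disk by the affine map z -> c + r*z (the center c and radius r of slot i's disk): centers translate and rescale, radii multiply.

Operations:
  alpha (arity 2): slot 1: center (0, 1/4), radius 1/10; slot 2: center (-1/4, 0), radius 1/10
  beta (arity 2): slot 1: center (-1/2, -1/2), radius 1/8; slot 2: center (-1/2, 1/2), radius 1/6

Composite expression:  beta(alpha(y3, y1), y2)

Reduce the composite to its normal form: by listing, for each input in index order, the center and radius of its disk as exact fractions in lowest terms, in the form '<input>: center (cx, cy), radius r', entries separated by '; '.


y1: center (-17/32, -1/2), radius 1/80; y2: center (-1/2, 1/2), radius 1/6; y3: center (-1/2, -15/32), radius 1/80

Only the slot chain above each y matters under beta; compose those maps.
y3 passes through 2 substitutions, ending at center (-1/2, -15/32), radius 1/80
y1 passes through 2 substitutions, ending at center (-17/32, -1/2), radius 1/80
y2 passes through 1 substitution, ending at center (-1/2, 1/2), radius 1/6


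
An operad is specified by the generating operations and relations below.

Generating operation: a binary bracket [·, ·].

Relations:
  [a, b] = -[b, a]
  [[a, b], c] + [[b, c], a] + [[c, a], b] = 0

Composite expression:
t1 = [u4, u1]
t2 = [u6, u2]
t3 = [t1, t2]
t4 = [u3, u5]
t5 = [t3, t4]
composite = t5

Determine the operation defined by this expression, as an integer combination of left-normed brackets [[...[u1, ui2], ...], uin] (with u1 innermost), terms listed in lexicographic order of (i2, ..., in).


[[[[[u1, u4], u2], u6], u3], u5] - [[[[[u1, u4], u2], u6], u5], u3] - [[[[[u1, u4], u6], u2], u3], u5] + [[[[[u1, u4], u6], u2], u5], u3]

Skip Jacobi rewriting: expand, keep u1-initial words, read off terms.
Composite bracket: [[[u4, u1], [u6, u2]], [u3, u5]]
Under [a, b] = ab - ba we get 32 signed associative words (2^5 = 32).
Keep just the words that open with u1:
  from u1u4u2u6u3u5, sign +1: term +[[[[[u1, u4], u2], u6], u3], u5]
  from u1u4u2u6u5u3, sign -1: term -[[[[[u1, u4], u2], u6], u5], u3]
  from u1u4u6u2u3u5, sign -1: term -[[[[[u1, u4], u6], u2], u3], u5]
  from u1u4u6u2u5u3, sign +1: term +[[[[[u1, u4], u6], u2], u5], u3]


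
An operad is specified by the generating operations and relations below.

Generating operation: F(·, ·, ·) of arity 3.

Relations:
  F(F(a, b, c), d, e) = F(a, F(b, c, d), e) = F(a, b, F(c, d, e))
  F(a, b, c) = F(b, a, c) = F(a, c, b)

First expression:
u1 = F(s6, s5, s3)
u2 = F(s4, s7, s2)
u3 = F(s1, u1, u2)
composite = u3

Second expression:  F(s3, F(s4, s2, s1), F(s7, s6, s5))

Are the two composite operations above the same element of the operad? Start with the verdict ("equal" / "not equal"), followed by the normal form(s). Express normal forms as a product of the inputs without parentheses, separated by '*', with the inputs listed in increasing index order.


equal; both compose to s1 * s2 * s3 * s4 * s5 * s6 * s7

Reducing the first expression gives s1 * s2 * s3 * s4 * s5 * s6 * s7
Reducing the second expression gives s1 * s2 * s3 * s4 * s5 * s6 * s7
One common form — equal.


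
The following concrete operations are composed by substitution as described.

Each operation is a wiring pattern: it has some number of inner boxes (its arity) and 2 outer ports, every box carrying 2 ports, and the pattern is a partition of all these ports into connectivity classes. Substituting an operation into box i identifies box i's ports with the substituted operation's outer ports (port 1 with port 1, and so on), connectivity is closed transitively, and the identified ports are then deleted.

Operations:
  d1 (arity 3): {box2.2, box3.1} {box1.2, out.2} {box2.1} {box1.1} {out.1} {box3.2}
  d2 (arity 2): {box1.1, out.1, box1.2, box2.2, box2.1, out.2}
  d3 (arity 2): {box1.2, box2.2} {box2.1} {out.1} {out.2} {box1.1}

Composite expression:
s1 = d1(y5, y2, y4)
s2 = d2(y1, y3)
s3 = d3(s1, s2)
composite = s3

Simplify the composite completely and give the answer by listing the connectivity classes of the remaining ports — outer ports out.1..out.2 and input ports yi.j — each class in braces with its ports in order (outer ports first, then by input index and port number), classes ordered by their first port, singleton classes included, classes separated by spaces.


Treat the ports identified at d3 as solder joints: merge, then drop.
d1 over (y5, y2, y4) gives {out.1} {out.2, y5.2} {y2.1} {y2.2, y4.1} {y4.2} {y5.1}, out.j being that stage's outer ports
d2 over (y1, y3) gives {out.1, out.2, y1.1, y1.2, y3.1, y3.2}, out.j being that stage's outer ports
d3 over (y5, y2, y4, y1, y3) gives {out.1} {out.2} {y1.1, y1.2, y3.1, y3.2, y5.2} {y2.1} {y2.2, y4.1} {y4.2} {y5.1}, out.j being that stage's outer ports

{out.1} {out.2} {y1.1, y1.2, y3.1, y3.2, y5.2} {y2.1} {y2.2, y4.1} {y4.2} {y5.1}


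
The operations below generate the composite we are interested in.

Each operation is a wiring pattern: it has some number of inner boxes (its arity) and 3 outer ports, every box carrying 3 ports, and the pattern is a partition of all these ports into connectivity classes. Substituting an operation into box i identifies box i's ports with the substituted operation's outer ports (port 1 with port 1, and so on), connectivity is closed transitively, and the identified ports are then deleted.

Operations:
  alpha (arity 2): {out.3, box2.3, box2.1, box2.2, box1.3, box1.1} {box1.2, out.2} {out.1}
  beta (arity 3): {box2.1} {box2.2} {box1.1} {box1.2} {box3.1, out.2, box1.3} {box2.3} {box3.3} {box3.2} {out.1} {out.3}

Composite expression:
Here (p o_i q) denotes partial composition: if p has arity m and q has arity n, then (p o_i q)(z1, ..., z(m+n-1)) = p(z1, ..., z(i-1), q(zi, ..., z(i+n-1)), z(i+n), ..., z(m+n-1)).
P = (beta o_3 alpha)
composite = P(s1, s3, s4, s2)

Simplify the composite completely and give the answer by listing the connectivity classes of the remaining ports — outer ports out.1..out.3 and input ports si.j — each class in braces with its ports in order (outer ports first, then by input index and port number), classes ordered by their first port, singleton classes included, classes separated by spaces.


{out.1} {out.2, s1.3} {out.3} {s1.1} {s1.2} {s2.1, s2.2, s2.3, s4.1, s4.3} {s3.1} {s3.2} {s3.3} {s4.2}

Substituting into beta glues patterns; closure does the rest.
alpha over (s4, s2) gives {out.1} {out.2, s4.2} {out.3, s2.1, s2.2, s2.3, s4.1, s4.3}, out.j being that stage's outer ports
beta over (s1, s3, s4, s2) gives {out.1} {out.2, s1.3} {out.3} {s1.1} {s1.2} {s2.1, s2.2, s2.3, s4.1, s4.3} {s3.1} {s3.2} {s3.3} {s4.2}, out.j being that stage's outer ports


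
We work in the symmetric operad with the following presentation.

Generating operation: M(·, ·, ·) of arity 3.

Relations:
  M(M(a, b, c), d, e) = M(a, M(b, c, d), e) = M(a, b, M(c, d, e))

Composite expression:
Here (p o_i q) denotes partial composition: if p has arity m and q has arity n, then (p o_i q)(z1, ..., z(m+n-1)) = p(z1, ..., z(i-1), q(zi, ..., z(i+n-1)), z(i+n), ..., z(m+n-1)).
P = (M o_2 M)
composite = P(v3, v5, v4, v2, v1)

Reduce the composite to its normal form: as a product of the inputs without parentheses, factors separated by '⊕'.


v3 ⊕ v5 ⊕ v4 ⊕ v2 ⊕ v1

Associativity of M dissolves the nesting; only the v-input order survives.
M(v5, v4, v2) linearizes to v5 ⊕ v4 ⊕ v2
M(v3, M(v5, v4, v2), v1) linearizes to v3 ⊕ v5 ⊕ v4 ⊕ v2 ⊕ v1


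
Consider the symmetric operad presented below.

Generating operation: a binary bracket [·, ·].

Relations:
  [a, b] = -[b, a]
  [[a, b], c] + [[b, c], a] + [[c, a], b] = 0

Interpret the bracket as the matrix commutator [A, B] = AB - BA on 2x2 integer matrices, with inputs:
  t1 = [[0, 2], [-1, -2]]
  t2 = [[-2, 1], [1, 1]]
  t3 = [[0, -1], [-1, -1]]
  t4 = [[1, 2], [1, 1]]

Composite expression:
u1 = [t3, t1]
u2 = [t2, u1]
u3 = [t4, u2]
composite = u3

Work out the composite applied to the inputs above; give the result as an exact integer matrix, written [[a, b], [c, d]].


[[24, 20], [-10, -24]]

[t3, t1] = [[3, 4], [-1, -3]]
[t2, [t3, t1]] = [[-5, -18], [3, 5]]
[t4, [t2, [t3, t1]]] = [[24, 20], [-10, -24]]


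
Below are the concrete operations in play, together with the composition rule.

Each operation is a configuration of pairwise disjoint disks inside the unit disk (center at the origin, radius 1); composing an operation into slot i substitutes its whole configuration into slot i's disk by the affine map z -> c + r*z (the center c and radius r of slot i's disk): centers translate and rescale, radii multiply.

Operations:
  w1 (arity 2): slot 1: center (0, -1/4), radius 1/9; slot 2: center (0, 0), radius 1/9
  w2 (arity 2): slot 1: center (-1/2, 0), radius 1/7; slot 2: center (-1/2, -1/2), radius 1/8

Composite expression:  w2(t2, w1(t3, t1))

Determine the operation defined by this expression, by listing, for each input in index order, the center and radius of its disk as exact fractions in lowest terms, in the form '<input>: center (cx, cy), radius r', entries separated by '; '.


Only the slot chain above each t matters under w2; compose those maps.
t2: after 1 affine step, its disk has center (-1/2, 0), radius 1/7
t3: after 2 affine steps, its disk has center (-1/2, -17/32), radius 1/72
t1: after 2 affine steps, its disk has center (-1/2, -1/2), radius 1/72

t1: center (-1/2, -1/2), radius 1/72; t2: center (-1/2, 0), radius 1/7; t3: center (-1/2, -17/32), radius 1/72


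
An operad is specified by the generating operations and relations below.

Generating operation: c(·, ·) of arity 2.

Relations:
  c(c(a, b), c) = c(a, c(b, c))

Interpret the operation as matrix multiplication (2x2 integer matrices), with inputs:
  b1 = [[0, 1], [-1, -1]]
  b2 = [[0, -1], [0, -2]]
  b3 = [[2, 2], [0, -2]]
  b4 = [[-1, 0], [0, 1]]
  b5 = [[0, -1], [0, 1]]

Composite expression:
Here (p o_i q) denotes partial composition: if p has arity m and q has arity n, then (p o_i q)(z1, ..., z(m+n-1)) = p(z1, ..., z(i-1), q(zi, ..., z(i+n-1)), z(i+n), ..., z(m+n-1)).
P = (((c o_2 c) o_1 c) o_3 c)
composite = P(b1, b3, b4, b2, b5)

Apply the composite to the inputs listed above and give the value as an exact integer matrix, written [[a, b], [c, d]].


c(b1, b3) = [[0, -2], [-2, 0]]
c(b4, b2) = [[0, 1], [0, -2]]
c(c(b4, b2), b5) = [[0, 1], [0, -2]]
c(c(b1, b3), c(c(b4, b2), b5)) = [[0, 4], [0, -2]]

[[0, 4], [0, -2]]


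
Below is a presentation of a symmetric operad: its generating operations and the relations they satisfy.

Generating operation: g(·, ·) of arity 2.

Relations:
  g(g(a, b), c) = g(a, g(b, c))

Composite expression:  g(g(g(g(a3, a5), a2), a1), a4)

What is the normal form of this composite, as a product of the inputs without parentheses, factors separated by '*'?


a3 * a5 * a2 * a1 * a4

Key point: g is associative — brackets drop, the a-order remains.
g(a3, a5) unparenthesizes to a3 * a5
g(g(a3, a5), a2) unparenthesizes to a3 * a5 * a2
g(g(g(a3, a5), a2), a1) unparenthesizes to a3 * a5 * a2 * a1
g(g(g(g(a3, a5), a2), a1), a4) unparenthesizes to a3 * a5 * a2 * a1 * a4


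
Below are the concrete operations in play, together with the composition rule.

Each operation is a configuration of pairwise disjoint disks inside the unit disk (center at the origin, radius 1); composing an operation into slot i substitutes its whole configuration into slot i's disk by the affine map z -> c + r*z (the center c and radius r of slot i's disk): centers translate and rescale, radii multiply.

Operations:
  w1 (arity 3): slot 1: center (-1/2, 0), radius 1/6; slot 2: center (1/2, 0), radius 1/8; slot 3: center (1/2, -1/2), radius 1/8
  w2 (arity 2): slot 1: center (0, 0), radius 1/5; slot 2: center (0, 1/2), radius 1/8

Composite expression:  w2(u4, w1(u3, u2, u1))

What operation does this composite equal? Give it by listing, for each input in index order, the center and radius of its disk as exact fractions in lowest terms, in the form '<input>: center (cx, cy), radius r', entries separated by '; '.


u1: center (1/16, 7/16), radius 1/64; u2: center (1/16, 1/2), radius 1/64; u3: center (-1/16, 1/2), radius 1/48; u4: center (0, 0), radius 1/5

Only the slot chain above each u matters under w2; compose those maps.
input u4: composing its 1 substitution step yields center (0, 0), radius 1/5
input u3: composing its 2 substitution steps yields center (-1/16, 1/2), radius 1/48
input u2: composing its 2 substitution steps yields center (1/16, 1/2), radius 1/64
input u1: composing its 2 substitution steps yields center (1/16, 7/16), radius 1/64


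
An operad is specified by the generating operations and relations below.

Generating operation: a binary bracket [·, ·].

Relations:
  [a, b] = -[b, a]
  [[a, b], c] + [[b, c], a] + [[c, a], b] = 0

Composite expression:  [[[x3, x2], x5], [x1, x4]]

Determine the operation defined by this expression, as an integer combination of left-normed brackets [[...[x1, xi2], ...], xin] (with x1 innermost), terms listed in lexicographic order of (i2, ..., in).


[[[[x1, x4], x2], x3], x5] - [[[[x1, x4], x3], x2], x5] - [[[[x1, x4], x5], x2], x3] + [[[[x1, x4], x5], x3], x2]

Left-normed coefficients sit on the x1-initial expansion words.
Composite bracket: [[[x3, x2], x5], [x1, x4]]
Each bracket splits as ab - ba, giving 16 signed words (2^4 = 16).
Collect the words opening with x1:
  the word x1x4x2x3x5 carries sign +1 and contributes +[[[[x1, x4], x2], x3], x5]
  the word x1x4x3x2x5 carries sign -1 and contributes -[[[[x1, x4], x3], x2], x5]
  the word x1x4x5x2x3 carries sign -1 and contributes -[[[[x1, x4], x5], x2], x3]
  the word x1x4x5x3x2 carries sign +1 and contributes +[[[[x1, x4], x5], x3], x2]


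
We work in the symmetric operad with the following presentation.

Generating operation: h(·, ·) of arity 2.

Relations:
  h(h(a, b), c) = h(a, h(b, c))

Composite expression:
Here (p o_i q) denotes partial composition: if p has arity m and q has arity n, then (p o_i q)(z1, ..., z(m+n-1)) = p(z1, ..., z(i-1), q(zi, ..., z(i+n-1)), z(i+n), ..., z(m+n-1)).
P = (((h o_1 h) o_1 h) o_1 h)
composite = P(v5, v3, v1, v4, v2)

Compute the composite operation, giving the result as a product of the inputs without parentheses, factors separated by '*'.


v5 * v3 * v1 * v4 * v2

Every regrouping of h is equal, so read the v-inputs in written order.
h(v5, v3) unparenthesizes to v5 * v3
h(h(v5, v3), v1) unparenthesizes to v5 * v3 * v1
h(h(h(v5, v3), v1), v4) unparenthesizes to v5 * v3 * v1 * v4
h(h(h(h(v5, v3), v1), v4), v2) unparenthesizes to v5 * v3 * v1 * v4 * v2


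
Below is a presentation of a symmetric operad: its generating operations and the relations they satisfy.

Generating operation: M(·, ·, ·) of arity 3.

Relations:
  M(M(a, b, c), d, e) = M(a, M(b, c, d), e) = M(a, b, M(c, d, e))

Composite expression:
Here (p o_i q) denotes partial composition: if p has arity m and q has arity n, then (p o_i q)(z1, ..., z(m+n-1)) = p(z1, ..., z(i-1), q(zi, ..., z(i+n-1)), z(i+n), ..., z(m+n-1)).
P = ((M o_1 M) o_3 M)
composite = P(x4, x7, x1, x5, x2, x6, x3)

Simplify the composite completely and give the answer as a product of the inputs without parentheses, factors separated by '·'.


Every regrouping of M is equal, so read the x-inputs in written order.
M(x1, x5, x2) collapses to x1 · x5 · x2
M(x4, x7, M(x1, x5, x2)) collapses to x4 · x7 · x1 · x5 · x2
M(M(x4, x7, M(x1, x5, x2)), x6, x3) collapses to x4 · x7 · x1 · x5 · x2 · x6 · x3

x4 · x7 · x1 · x5 · x2 · x6 · x3


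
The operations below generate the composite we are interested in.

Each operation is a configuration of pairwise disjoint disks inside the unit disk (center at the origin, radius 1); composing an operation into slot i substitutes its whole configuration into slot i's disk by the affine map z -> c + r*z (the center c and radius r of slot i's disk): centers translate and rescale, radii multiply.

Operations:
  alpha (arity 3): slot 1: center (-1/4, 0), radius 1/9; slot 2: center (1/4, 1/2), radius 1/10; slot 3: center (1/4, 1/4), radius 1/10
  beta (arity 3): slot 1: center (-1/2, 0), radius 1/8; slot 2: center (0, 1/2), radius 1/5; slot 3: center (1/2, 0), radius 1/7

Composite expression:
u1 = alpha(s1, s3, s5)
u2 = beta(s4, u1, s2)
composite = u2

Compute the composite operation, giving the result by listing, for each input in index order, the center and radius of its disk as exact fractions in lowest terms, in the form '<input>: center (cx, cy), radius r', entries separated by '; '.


Below beta, radii multiply path by path; the s-disk centers shift.
s4 passes through 1 substitution, ending at center (-1/2, 0), radius 1/8
s1 passes through 2 substitutions, ending at center (-1/20, 1/2), radius 1/45
s3 passes through 2 substitutions, ending at center (1/20, 3/5), radius 1/50
s5 passes through 2 substitutions, ending at center (1/20, 11/20), radius 1/50
s2 passes through 1 substitution, ending at center (1/2, 0), radius 1/7

s1: center (-1/20, 1/2), radius 1/45; s2: center (1/2, 0), radius 1/7; s3: center (1/20, 3/5), radius 1/50; s4: center (-1/2, 0), radius 1/8; s5: center (1/20, 11/20), radius 1/50


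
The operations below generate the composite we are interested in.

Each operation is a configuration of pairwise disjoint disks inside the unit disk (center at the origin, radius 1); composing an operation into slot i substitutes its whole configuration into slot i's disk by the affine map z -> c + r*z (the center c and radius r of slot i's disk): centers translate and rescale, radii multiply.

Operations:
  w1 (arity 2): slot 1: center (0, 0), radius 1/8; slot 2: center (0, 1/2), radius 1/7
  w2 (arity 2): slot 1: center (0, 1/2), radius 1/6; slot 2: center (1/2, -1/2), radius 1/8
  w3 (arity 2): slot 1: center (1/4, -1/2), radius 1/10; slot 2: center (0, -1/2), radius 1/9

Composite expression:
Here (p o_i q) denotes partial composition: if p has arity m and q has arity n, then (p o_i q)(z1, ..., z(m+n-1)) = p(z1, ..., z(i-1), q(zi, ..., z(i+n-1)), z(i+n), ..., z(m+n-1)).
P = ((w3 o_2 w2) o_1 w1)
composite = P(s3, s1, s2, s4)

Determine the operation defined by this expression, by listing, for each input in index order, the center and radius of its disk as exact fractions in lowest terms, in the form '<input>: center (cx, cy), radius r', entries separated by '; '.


s1: center (1/4, -9/20), radius 1/70; s2: center (0, -4/9), radius 1/54; s3: center (1/4, -1/2), radius 1/80; s4: center (1/18, -5/9), radius 1/72


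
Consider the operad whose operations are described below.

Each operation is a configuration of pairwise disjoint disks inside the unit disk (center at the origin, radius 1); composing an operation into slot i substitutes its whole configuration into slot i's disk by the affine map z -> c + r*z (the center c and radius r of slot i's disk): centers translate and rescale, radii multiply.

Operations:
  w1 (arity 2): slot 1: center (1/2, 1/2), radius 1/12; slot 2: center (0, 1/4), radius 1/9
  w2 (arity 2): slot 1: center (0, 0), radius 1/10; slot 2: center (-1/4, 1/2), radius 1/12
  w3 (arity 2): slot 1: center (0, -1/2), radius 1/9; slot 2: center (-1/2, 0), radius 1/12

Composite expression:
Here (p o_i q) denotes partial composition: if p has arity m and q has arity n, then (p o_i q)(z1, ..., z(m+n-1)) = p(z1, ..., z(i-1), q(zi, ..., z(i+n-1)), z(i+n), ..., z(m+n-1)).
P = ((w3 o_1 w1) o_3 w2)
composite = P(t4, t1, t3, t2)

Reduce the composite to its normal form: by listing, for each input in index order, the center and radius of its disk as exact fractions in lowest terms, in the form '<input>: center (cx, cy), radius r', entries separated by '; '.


t1: center (0, -17/36), radius 1/81; t2: center (-25/48, 1/24), radius 1/144; t3: center (-1/2, 0), radius 1/120; t4: center (1/18, -4/9), radius 1/108

Only the slot chain above each t matters under w3; compose those maps.
input t4: applying the 2 nested substitutions gives center (1/18, -4/9), radius 1/108
input t1: applying the 2 nested substitutions gives center (0, -17/36), radius 1/81
input t3: applying the 2 nested substitutions gives center (-1/2, 0), radius 1/120
input t2: applying the 2 nested substitutions gives center (-25/48, 1/24), radius 1/144


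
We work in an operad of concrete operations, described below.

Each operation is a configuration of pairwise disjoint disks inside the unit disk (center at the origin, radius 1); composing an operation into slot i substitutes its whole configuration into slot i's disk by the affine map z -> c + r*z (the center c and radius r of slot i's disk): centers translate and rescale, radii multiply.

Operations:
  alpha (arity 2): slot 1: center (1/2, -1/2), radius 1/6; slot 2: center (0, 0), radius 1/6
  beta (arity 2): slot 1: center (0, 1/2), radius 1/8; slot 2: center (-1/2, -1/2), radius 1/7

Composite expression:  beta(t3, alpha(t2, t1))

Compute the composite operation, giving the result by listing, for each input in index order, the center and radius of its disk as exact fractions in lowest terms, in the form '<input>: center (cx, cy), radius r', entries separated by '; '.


t1: center (-1/2, -1/2), radius 1/42; t2: center (-3/7, -4/7), radius 1/42; t3: center (0, 1/2), radius 1/8

Follow each t-input down from beta: c' goes to c + r*c', radius to r*r'.
input t3: applying the 1 nested substitution gives center (0, 1/2), radius 1/8
input t2: applying the 2 nested substitutions gives center (-3/7, -4/7), radius 1/42
input t1: applying the 2 nested substitutions gives center (-1/2, -1/2), radius 1/42


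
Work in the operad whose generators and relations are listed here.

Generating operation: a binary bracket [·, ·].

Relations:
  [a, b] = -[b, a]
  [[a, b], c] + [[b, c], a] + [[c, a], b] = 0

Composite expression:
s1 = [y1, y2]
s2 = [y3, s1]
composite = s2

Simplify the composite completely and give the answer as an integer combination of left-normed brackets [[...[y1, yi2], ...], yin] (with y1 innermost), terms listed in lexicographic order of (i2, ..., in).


-[[y1, y2], y3]


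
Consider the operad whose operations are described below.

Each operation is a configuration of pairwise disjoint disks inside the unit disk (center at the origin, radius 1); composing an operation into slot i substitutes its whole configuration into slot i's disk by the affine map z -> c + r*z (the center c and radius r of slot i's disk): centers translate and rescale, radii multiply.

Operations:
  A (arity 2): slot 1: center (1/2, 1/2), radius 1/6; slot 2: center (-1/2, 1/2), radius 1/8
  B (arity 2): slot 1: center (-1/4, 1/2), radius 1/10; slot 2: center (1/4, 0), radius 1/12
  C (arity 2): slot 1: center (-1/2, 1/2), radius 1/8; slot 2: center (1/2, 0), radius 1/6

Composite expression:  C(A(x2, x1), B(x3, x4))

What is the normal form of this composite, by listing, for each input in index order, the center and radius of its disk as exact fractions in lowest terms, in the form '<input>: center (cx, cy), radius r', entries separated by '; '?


x1: center (-9/16, 9/16), radius 1/64; x2: center (-7/16, 9/16), radius 1/48; x3: center (11/24, 1/12), radius 1/60; x4: center (13/24, 0), radius 1/72

Below C, radii multiply path by path; the x-disk centers shift.
input x2: applying the 2 nested substitutions gives center (-7/16, 9/16), radius 1/48
input x1: applying the 2 nested substitutions gives center (-9/16, 9/16), radius 1/64
input x3: applying the 2 nested substitutions gives center (11/24, 1/12), radius 1/60
input x4: applying the 2 nested substitutions gives center (13/24, 0), radius 1/72
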